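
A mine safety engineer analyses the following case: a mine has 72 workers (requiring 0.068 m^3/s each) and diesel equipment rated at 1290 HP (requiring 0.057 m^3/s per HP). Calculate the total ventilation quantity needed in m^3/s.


78.426 m^3/s

Airflow for workers:
Q_people = 72 * 0.068 = 4.896 m^3/s
Airflow for diesel equipment:
Q_diesel = 1290 * 0.057 = 73.53 m^3/s
Total ventilation:
Q_total = 4.896 + 73.53
= 78.426 m^3/s


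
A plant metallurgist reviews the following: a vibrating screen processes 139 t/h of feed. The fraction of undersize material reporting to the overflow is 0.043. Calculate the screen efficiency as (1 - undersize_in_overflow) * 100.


95.7%

Screen efficiency = (1 - fraction of undersize in overflow) * 100
= (1 - 0.043) * 100
= 0.957 * 100
= 95.7%


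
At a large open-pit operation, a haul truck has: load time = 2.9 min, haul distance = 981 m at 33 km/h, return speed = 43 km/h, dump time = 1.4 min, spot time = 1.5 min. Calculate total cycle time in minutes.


Convert haul speed to m/min: 33 * 1000/60 = 550 m/min
Haul time = 981 / 550 = 1.783636364 min
Convert return speed to m/min: 43 * 1000/60 = 716.6666667 m/min
Return time = 981 / 716.6666667 = 1.368837209 min
Total cycle time:
= 2.9 + 1.783636364 + 1.4 + 1.368837209 + 1.5
= 8.9525 min

8.9525 min


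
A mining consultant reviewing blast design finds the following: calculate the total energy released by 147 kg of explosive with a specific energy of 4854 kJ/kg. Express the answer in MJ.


Energy = mass * specific_energy / 1000
= 147 * 4854 / 1000
= 713538 / 1000
= 713.538 MJ

713.538 MJ


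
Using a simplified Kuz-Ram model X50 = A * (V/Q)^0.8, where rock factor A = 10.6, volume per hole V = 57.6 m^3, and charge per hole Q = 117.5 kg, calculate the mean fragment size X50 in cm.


5.9926 cm

Compute V/Q:
V/Q = 57.6 / 117.5 = 0.490212766
Raise to the power 0.8:
(V/Q)^0.8 = 0.490212766^0.8 = 0.565337369
Multiply by A:
X50 = 10.6 * 0.565337369
= 5.9926 cm


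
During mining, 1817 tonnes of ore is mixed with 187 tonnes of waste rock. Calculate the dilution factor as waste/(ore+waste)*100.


Total material = ore + waste
= 1817 + 187 = 2004 tonnes
Dilution = waste / total * 100
= 187 / 2004 * 100
= 0.09331337325 * 100
= 9.3313%

9.3313%


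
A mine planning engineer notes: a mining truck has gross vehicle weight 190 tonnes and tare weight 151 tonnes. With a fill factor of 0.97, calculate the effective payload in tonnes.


37.83 tonnes

Maximum payload = gross - tare
= 190 - 151 = 39 tonnes
Effective payload = max payload * fill factor
= 39 * 0.97
= 37.83 tonnes


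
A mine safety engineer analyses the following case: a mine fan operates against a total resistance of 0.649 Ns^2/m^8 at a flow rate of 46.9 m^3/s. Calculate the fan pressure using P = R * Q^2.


Compute Q^2:
Q^2 = 46.9^2 = 2199.61
Compute pressure:
P = R * Q^2 = 0.649 * 2199.61
= 1427.5469 Pa

1427.5469 Pa


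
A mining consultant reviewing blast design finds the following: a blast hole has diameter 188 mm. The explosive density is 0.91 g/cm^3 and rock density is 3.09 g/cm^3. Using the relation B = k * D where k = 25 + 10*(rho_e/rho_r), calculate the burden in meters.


First, compute k:
rho_e / rho_r = 0.91 / 3.09 = 0.2944983819
k = 25 + 10 * 0.2944983819 = 27.94498382
Then, compute burden:
B = k * D / 1000 = 27.94498382 * 188 / 1000
= 5253.656958 / 1000
= 5.2537 m

5.2537 m


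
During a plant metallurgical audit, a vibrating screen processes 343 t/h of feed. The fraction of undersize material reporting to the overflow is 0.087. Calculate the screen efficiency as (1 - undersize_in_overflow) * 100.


91.3%

Screen efficiency = (1 - fraction of undersize in overflow) * 100
= (1 - 0.087) * 100
= 0.913 * 100
= 91.3%


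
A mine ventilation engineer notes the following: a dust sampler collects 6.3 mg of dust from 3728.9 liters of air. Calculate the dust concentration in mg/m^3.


1.6895 mg/m^3

Convert liters to m^3: 1 m^3 = 1000 L
Concentration = mass / volume * 1000
= 6.3 / 3728.9 * 1000
= 0.001689506289 * 1000
= 1.6895 mg/m^3


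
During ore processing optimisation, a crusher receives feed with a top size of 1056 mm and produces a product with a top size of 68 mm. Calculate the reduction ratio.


Reduction ratio = feed size / product size
= 1056 / 68
= 15.5294

15.5294


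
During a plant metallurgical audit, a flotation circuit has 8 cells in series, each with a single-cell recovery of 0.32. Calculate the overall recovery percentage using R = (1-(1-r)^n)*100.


Complement of single-cell recovery:
1 - r = 1 - 0.32 = 0.68
Raise to power n:
(1 - r)^8 = 0.68^8 = 0.04571632397
Overall recovery:
R = (1 - 0.04571632397) * 100
= 95.4284%

95.4284%


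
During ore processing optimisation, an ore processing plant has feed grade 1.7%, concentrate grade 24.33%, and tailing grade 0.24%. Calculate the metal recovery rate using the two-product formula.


Using the two-product formula:
R = 100 * c * (f - t) / (f * (c - t))
Numerator = 100 * 24.33 * (1.7 - 0.24)
= 100 * 24.33 * 1.46
= 3552.18
Denominator = 1.7 * (24.33 - 0.24)
= 1.7 * 24.09
= 40.953
R = 3552.18 / 40.953
= 86.738%

86.738%


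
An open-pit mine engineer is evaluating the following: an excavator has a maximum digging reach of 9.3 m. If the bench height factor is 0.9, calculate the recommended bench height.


8.37 m

Bench height = reach * factor
= 9.3 * 0.9
= 8.37 m


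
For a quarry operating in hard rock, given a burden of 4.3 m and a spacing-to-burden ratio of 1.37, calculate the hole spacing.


Spacing = burden * ratio
= 4.3 * 1.37
= 5.891 m

5.891 m


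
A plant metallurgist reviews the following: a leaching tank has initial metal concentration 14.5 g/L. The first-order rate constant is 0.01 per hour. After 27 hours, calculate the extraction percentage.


23.6621%

Compute the exponent:
-k * t = -0.01 * 27 = -0.27
Remaining concentration:
C = 14.5 * exp(-0.27)
= 14.5 * 0.7633794943
= 11.06900267 g/L
Extracted = 14.5 - 11.06900267 = 3.430997332 g/L
Extraction % = 3.430997332 / 14.5 * 100
= 23.6621%


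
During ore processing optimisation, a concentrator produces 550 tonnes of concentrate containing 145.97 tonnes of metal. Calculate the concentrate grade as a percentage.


Grade = (metal in concentrate / concentrate mass) * 100
= (145.97 / 550) * 100
= 0.2654 * 100
= 26.54%

26.54%


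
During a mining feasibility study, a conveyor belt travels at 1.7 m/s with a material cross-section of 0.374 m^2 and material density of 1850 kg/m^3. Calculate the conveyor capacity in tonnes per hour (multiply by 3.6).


4234.428 t/h

Volumetric flow = speed * area
= 1.7 * 0.374 = 0.6358 m^3/s
Mass flow = volumetric * density
= 0.6358 * 1850 = 1176.23 kg/s
Convert to t/h: multiply by 3.6
Capacity = 1176.23 * 3.6
= 4234.428 t/h


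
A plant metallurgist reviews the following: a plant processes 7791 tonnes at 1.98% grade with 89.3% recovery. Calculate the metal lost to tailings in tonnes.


16.506 tonnes

Total metal in feed:
= 7791 * 1.98 / 100 = 154.2618 tonnes
Metal recovered:
= 154.2618 * 89.3 / 100 = 137.7557874 tonnes
Metal lost to tailings:
= 154.2618 - 137.7557874
= 16.506 tonnes


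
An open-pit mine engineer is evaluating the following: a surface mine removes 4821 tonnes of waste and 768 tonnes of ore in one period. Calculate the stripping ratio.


6.2773

Stripping ratio = waste tonnage / ore tonnage
= 4821 / 768
= 6.2773


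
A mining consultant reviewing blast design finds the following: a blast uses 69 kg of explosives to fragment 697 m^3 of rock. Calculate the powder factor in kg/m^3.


Powder factor = explosive mass / rock volume
= 69 / 697
= 0.099 kg/m^3

0.099 kg/m^3


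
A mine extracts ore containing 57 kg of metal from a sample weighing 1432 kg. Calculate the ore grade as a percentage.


Ore grade = (metal mass / ore mass) * 100
= (57 / 1432) * 100
= 0.03980446927 * 100
= 3.9804%

3.9804%


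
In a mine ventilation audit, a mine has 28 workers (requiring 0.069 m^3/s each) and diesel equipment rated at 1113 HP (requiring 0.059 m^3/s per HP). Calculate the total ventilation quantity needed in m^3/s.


67.599 m^3/s

Airflow for workers:
Q_people = 28 * 0.069 = 1.932 m^3/s
Airflow for diesel equipment:
Q_diesel = 1113 * 0.059 = 65.667 m^3/s
Total ventilation:
Q_total = 1.932 + 65.667
= 67.599 m^3/s


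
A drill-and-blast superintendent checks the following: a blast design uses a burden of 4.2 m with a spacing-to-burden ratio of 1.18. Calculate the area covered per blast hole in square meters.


20.8152 m^2

First, find the spacing:
Spacing = burden * ratio = 4.2 * 1.18
= 4.956 m
Then, calculate the area:
Area = burden * spacing = 4.2 * 4.956
= 20.8152 m^2


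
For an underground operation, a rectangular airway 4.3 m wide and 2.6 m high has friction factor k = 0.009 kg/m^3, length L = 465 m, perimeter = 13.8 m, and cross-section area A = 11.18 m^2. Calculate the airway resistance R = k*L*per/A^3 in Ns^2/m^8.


0.0413 Ns^2/m^8

Compute the numerator:
k * L * per = 0.009 * 465 * 13.8
= 57.753
Compute the denominator:
A^3 = 11.18^3 = 1397.415032
Resistance:
R = 57.753 / 1397.415032
= 0.0413 Ns^2/m^8


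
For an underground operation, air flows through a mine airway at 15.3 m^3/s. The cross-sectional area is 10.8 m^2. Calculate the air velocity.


Velocity = flow rate / cross-sectional area
= 15.3 / 10.8
= 1.4167 m/s

1.4167 m/s


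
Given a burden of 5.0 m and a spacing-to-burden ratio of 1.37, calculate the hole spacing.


6.85 m

Spacing = burden * ratio
= 5.0 * 1.37
= 6.85 m


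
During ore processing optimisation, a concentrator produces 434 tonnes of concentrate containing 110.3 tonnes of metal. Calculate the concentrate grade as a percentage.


Grade = (metal in concentrate / concentrate mass) * 100
= (110.3 / 434) * 100
= 0.2541474654 * 100
= 25.4147%

25.4147%


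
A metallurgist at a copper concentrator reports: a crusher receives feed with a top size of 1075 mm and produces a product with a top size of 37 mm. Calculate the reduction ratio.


29.0541

Reduction ratio = feed size / product size
= 1075 / 37
= 29.0541


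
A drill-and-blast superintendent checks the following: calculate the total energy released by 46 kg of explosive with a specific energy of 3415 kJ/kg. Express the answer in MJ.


Energy = mass * specific_energy / 1000
= 46 * 3415 / 1000
= 157090 / 1000
= 157.09 MJ

157.09 MJ


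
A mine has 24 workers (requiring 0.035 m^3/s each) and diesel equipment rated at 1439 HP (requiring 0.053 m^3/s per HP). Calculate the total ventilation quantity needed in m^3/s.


77.107 m^3/s

Airflow for workers:
Q_people = 24 * 0.035 = 0.84 m^3/s
Airflow for diesel equipment:
Q_diesel = 1439 * 0.053 = 76.267 m^3/s
Total ventilation:
Q_total = 0.84 + 76.267
= 77.107 m^3/s


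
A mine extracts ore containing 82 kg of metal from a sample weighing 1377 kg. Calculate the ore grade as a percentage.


5.955%

Ore grade = (metal mass / ore mass) * 100
= (82 / 1377) * 100
= 0.05954974582 * 100
= 5.955%


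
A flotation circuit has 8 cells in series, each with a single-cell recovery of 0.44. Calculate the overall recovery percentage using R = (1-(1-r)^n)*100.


99.0328%

Complement of single-cell recovery:
1 - r = 1 - 0.44 = 0.56
Raise to power n:
(1 - r)^8 = 0.56^8 = 0.009671731157
Overall recovery:
R = (1 - 0.009671731157) * 100
= 99.0328%


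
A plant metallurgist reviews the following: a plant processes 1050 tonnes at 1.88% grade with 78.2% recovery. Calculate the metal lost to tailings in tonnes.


Total metal in feed:
= 1050 * 1.88 / 100 = 19.74 tonnes
Metal recovered:
= 19.74 * 78.2 / 100 = 15.43668 tonnes
Metal lost to tailings:
= 19.74 - 15.43668
= 4.3033 tonnes

4.3033 tonnes


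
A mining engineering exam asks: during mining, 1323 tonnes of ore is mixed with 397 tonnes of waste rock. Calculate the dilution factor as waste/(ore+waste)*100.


23.0814%

Total material = ore + waste
= 1323 + 397 = 1720 tonnes
Dilution = waste / total * 100
= 397 / 1720 * 100
= 0.2308139535 * 100
= 23.0814%


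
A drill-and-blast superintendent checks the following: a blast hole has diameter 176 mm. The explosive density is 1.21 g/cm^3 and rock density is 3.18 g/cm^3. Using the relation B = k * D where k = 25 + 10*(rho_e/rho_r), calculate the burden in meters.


5.0697 m

First, compute k:
rho_e / rho_r = 1.21 / 3.18 = 0.3805031447
k = 25 + 10 * 0.3805031447 = 28.80503145
Then, compute burden:
B = k * D / 1000 = 28.80503145 * 176 / 1000
= 5069.685535 / 1000
= 5.0697 m


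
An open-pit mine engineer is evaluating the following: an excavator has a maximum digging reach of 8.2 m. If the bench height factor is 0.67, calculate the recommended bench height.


Bench height = reach * factor
= 8.2 * 0.67
= 5.494 m

5.494 m


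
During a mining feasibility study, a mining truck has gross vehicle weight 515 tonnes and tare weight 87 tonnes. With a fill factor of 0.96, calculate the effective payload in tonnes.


Maximum payload = gross - tare
= 515 - 87 = 428 tonnes
Effective payload = max payload * fill factor
= 428 * 0.96
= 410.88 tonnes

410.88 tonnes


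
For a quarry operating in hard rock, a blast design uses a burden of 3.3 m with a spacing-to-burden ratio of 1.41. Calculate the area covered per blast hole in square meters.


15.3549 m^2

First, find the spacing:
Spacing = burden * ratio = 3.3 * 1.41
= 4.653 m
Then, calculate the area:
Area = burden * spacing = 3.3 * 4.653
= 15.3549 m^2


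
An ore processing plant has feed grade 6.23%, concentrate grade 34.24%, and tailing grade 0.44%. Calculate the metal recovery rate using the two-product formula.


94.1472%

Using the two-product formula:
R = 100 * c * (f - t) / (f * (c - t))
Numerator = 100 * 34.24 * (6.23 - 0.44)
= 100 * 34.24 * 5.79
= 19824.96
Denominator = 6.23 * (34.24 - 0.44)
= 6.23 * 33.8
= 210.574
R = 19824.96 / 210.574
= 94.1472%


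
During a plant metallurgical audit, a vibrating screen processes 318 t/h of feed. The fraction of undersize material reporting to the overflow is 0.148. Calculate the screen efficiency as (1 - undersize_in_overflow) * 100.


85.2%

Screen efficiency = (1 - fraction of undersize in overflow) * 100
= (1 - 0.148) * 100
= 0.852 * 100
= 85.2%


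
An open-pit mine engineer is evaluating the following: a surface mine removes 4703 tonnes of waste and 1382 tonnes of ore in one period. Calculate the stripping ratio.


3.403

Stripping ratio = waste tonnage / ore tonnage
= 4703 / 1382
= 3.403


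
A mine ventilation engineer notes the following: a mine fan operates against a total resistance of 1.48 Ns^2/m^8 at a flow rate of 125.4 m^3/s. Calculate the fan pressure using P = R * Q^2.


23273.2368 Pa

Compute Q^2:
Q^2 = 125.4^2 = 15725.16
Compute pressure:
P = R * Q^2 = 1.48 * 15725.16
= 23273.2368 Pa


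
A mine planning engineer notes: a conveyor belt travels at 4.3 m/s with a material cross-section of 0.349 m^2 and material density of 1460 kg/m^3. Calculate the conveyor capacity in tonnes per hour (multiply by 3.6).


7887.6792 t/h

Volumetric flow = speed * area
= 4.3 * 0.349 = 1.5007 m^3/s
Mass flow = volumetric * density
= 1.5007 * 1460 = 2191.022 kg/s
Convert to t/h: multiply by 3.6
Capacity = 2191.022 * 3.6
= 7887.6792 t/h


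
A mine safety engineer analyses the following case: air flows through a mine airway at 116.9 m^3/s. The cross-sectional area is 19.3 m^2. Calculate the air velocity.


6.057 m/s

Velocity = flow rate / cross-sectional area
= 116.9 / 19.3
= 6.057 m/s


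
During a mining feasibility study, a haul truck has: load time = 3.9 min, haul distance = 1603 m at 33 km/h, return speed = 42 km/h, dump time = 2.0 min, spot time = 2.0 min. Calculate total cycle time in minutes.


13.1045 min

Convert haul speed to m/min: 33 * 1000/60 = 550 m/min
Haul time = 1603 / 550 = 2.914545455 min
Convert return speed to m/min: 42 * 1000/60 = 700 m/min
Return time = 1603 / 700 = 2.29 min
Total cycle time:
= 3.9 + 2.914545455 + 2.0 + 2.29 + 2.0
= 13.1045 min


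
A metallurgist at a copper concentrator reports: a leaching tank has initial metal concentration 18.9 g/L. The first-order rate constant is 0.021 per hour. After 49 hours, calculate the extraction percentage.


Compute the exponent:
-k * t = -0.021 * 49 = -1.029
Remaining concentration:
C = 18.9 * exp(-1.029)
= 18.9 * 0.3573641461
= 6.754182361 g/L
Extracted = 18.9 - 6.754182361 = 12.14581764 g/L
Extraction % = 12.14581764 / 18.9 * 100
= 64.2636%

64.2636%


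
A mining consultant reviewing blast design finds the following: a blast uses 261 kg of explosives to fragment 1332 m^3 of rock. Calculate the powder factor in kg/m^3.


0.1959 kg/m^3

Powder factor = explosive mass / rock volume
= 261 / 1332
= 0.1959 kg/m^3


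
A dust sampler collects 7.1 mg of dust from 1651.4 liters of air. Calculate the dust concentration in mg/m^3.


4.2994 mg/m^3

Convert liters to m^3: 1 m^3 = 1000 L
Concentration = mass / volume * 1000
= 7.1 / 1651.4 * 1000
= 0.004299382342 * 1000
= 4.2994 mg/m^3


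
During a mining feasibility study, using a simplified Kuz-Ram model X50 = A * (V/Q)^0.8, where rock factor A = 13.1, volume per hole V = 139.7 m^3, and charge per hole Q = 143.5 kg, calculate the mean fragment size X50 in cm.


12.8217 cm

Compute V/Q:
V/Q = 139.7 / 143.5 = 0.9735191638
Raise to the power 0.8:
(V/Q)^0.8 = 0.9735191638^0.8 = 0.9787586292
Multiply by A:
X50 = 13.1 * 0.9787586292
= 12.8217 cm


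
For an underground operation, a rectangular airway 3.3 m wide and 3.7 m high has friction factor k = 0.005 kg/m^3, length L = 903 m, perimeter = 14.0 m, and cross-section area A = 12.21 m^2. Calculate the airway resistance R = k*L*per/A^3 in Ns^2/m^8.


0.0347 Ns^2/m^8

Compute the numerator:
k * L * per = 0.005 * 903 * 14.0
= 63.21
Compute the denominator:
A^3 = 12.21^3 = 1820.316861
Resistance:
R = 63.21 / 1820.316861
= 0.0347 Ns^2/m^8


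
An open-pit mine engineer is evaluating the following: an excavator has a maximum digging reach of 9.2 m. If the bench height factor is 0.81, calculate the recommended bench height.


Bench height = reach * factor
= 9.2 * 0.81
= 7.452 m

7.452 m


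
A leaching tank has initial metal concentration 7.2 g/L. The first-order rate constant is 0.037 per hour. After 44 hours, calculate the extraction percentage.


Compute the exponent:
-k * t = -0.037 * 44 = -1.628
Remaining concentration:
C = 7.2 * exp(-1.628)
= 7.2 * 0.1963218254
= 1.413517143 g/L
Extracted = 7.2 - 1.413517143 = 5.786482857 g/L
Extraction % = 5.786482857 / 7.2 * 100
= 80.3678%

80.3678%


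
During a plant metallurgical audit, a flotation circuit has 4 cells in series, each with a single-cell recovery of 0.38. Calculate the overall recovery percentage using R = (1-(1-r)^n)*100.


85.2237%

Complement of single-cell recovery:
1 - r = 1 - 0.38 = 0.62
Raise to power n:
(1 - r)^4 = 0.62^4 = 0.14776336
Overall recovery:
R = (1 - 0.14776336) * 100
= 85.2237%


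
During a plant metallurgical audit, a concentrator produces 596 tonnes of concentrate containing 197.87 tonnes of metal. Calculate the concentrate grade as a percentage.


Grade = (metal in concentrate / concentrate mass) * 100
= (197.87 / 596) * 100
= 0.3319966443 * 100
= 33.1997%

33.1997%


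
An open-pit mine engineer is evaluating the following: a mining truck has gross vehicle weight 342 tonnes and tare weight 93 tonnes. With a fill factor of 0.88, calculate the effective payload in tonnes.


Maximum payload = gross - tare
= 342 - 93 = 249 tonnes
Effective payload = max payload * fill factor
= 249 * 0.88
= 219.12 tonnes

219.12 tonnes


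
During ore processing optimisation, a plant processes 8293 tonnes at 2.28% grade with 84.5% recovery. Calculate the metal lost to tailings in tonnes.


29.3075 tonnes

Total metal in feed:
= 8293 * 2.28 / 100 = 189.0804 tonnes
Metal recovered:
= 189.0804 * 84.5 / 100 = 159.772938 tonnes
Metal lost to tailings:
= 189.0804 - 159.772938
= 29.3075 tonnes


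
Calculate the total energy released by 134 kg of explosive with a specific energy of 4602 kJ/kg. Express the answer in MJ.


616.668 MJ

Energy = mass * specific_energy / 1000
= 134 * 4602 / 1000
= 616668 / 1000
= 616.668 MJ


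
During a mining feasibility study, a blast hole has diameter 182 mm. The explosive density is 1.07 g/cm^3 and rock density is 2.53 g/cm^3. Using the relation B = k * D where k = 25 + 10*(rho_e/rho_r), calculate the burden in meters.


First, compute k:
rho_e / rho_r = 1.07 / 2.53 = 0.4229249012
k = 25 + 10 * 0.4229249012 = 29.22924901
Then, compute burden:
B = k * D / 1000 = 29.22924901 * 182 / 1000
= 5319.72332 / 1000
= 5.3197 m

5.3197 m


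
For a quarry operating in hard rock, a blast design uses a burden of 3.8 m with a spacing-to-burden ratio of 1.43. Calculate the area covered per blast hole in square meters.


20.6492 m^2

First, find the spacing:
Spacing = burden * ratio = 3.8 * 1.43
= 5.434 m
Then, calculate the area:
Area = burden * spacing = 3.8 * 5.434
= 20.6492 m^2


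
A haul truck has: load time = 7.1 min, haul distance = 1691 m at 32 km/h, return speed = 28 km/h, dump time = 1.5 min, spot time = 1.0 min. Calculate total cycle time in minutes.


16.3942 min

Convert haul speed to m/min: 32 * 1000/60 = 533.3333333 m/min
Haul time = 1691 / 533.3333333 = 3.170625 min
Convert return speed to m/min: 28 * 1000/60 = 466.6666667 m/min
Return time = 1691 / 466.6666667 = 3.623571429 min
Total cycle time:
= 7.1 + 3.170625 + 1.5 + 3.623571429 + 1.0
= 16.3942 min


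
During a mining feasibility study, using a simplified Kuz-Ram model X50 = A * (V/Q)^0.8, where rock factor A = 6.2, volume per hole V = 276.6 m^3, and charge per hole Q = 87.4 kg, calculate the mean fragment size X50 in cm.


Compute V/Q:
V/Q = 276.6 / 87.4 = 3.164759725
Raise to the power 0.8:
(V/Q)^0.8 = 3.164759725^0.8 = 2.513463567
Multiply by A:
X50 = 6.2 * 2.513463567
= 15.5835 cm

15.5835 cm


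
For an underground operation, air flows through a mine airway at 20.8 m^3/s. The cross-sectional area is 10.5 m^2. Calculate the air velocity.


1.981 m/s

Velocity = flow rate / cross-sectional area
= 20.8 / 10.5
= 1.981 m/s


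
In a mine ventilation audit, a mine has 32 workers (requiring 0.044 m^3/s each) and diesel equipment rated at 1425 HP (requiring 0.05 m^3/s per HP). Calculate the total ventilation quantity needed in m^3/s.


72.658 m^3/s

Airflow for workers:
Q_people = 32 * 0.044 = 1.408 m^3/s
Airflow for diesel equipment:
Q_diesel = 1425 * 0.05 = 71.25 m^3/s
Total ventilation:
Q_total = 1.408 + 71.25
= 72.658 m^3/s


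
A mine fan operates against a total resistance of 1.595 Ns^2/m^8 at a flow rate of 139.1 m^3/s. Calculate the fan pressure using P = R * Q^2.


30861.352 Pa

Compute Q^2:
Q^2 = 139.1^2 = 19348.81
Compute pressure:
P = R * Q^2 = 1.595 * 19348.81
= 30861.352 Pa


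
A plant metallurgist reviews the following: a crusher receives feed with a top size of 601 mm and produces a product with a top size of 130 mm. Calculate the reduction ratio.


Reduction ratio = feed size / product size
= 601 / 130
= 4.6231

4.6231


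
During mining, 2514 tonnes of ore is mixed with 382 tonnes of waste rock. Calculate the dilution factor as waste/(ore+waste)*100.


13.1906%

Total material = ore + waste
= 2514 + 382 = 2896 tonnes
Dilution = waste / total * 100
= 382 / 2896 * 100
= 0.1319060773 * 100
= 13.1906%


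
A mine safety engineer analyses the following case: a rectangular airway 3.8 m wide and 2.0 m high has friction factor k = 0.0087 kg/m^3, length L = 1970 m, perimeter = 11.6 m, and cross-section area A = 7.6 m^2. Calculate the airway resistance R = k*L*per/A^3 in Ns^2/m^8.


0.4529 Ns^2/m^8

Compute the numerator:
k * L * per = 0.0087 * 1970 * 11.6
= 198.8124
Compute the denominator:
A^3 = 7.6^3 = 438.976
Resistance:
R = 198.8124 / 438.976
= 0.4529 Ns^2/m^8


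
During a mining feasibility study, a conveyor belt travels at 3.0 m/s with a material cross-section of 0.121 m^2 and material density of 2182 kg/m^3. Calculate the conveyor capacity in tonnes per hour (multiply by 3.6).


2851.4376 t/h

Volumetric flow = speed * area
= 3.0 * 0.121 = 0.363 m^3/s
Mass flow = volumetric * density
= 0.363 * 2182 = 792.066 kg/s
Convert to t/h: multiply by 3.6
Capacity = 792.066 * 3.6
= 2851.4376 t/h


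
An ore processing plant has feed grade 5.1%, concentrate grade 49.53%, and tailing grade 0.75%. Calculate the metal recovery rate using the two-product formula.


Using the two-product formula:
R = 100 * c * (f - t) / (f * (c - t))
Numerator = 100 * 49.53 * (5.1 - 0.75)
= 100 * 49.53 * 4.35
= 21545.55
Denominator = 5.1 * (49.53 - 0.75)
= 5.1 * 48.78
= 248.778
R = 21545.55 / 248.778
= 86.6055%

86.6055%


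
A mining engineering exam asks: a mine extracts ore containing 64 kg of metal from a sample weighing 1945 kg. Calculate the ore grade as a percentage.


Ore grade = (metal mass / ore mass) * 100
= (64 / 1945) * 100
= 0.03290488432 * 100
= 3.2905%

3.2905%


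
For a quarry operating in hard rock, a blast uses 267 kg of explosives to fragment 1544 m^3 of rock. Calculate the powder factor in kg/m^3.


0.1729 kg/m^3

Powder factor = explosive mass / rock volume
= 267 / 1544
= 0.1729 kg/m^3


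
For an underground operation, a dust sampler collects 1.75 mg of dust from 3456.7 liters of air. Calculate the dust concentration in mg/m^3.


Convert liters to m^3: 1 m^3 = 1000 L
Concentration = mass / volume * 1000
= 1.75 / 3456.7 * 1000
= 0.000506263199 * 1000
= 0.5063 mg/m^3

0.5063 mg/m^3


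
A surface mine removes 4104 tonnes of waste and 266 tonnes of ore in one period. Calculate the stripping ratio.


15.4286

Stripping ratio = waste tonnage / ore tonnage
= 4104 / 266
= 15.4286


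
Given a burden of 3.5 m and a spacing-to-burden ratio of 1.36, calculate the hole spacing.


4.76 m

Spacing = burden * ratio
= 3.5 * 1.36
= 4.76 m


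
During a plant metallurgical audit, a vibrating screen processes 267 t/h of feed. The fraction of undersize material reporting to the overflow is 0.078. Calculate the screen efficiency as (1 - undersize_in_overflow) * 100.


Screen efficiency = (1 - fraction of undersize in overflow) * 100
= (1 - 0.078) * 100
= 0.922 * 100
= 92.2%

92.2%


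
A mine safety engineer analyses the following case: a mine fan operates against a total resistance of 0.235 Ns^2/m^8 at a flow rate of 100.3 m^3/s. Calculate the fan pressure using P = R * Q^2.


2364.1212 Pa

Compute Q^2:
Q^2 = 100.3^2 = 10060.09
Compute pressure:
P = R * Q^2 = 0.235 * 10060.09
= 2364.1212 Pa


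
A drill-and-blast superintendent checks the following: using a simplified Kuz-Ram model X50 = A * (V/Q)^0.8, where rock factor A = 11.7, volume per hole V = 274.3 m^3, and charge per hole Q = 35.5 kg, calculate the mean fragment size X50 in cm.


60.0598 cm

Compute V/Q:
V/Q = 274.3 / 35.5 = 7.726760563
Raise to the power 0.8:
(V/Q)^0.8 = 7.726760563^0.8 = 5.133315574
Multiply by A:
X50 = 11.7 * 5.133315574
= 60.0598 cm


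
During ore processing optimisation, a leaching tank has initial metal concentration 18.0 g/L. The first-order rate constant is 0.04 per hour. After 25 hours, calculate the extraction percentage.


Compute the exponent:
-k * t = -0.04 * 25 = -1.0
Remaining concentration:
C = 18.0 * exp(-1.0)
= 18.0 * 0.3678794412
= 6.621829941 g/L
Extracted = 18.0 - 6.621829941 = 11.37817006 g/L
Extraction % = 11.37817006 / 18.0 * 100
= 63.2121%

63.2121%


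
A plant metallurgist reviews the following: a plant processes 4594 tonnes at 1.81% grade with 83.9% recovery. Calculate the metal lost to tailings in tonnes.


13.3874 tonnes

Total metal in feed:
= 4594 * 1.81 / 100 = 83.1514 tonnes
Metal recovered:
= 83.1514 * 83.9 / 100 = 69.7640246 tonnes
Metal lost to tailings:
= 83.1514 - 69.7640246
= 13.3874 tonnes


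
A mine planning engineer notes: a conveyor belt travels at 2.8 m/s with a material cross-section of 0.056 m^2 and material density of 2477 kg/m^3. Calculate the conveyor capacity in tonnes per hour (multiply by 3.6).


1398.217 t/h

Volumetric flow = speed * area
= 2.8 * 0.056 = 0.1568 m^3/s
Mass flow = volumetric * density
= 0.1568 * 2477 = 388.3936 kg/s
Convert to t/h: multiply by 3.6
Capacity = 388.3936 * 3.6
= 1398.217 t/h


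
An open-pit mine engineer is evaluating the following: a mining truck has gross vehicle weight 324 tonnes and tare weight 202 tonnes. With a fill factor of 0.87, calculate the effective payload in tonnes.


106.14 tonnes

Maximum payload = gross - tare
= 324 - 202 = 122 tonnes
Effective payload = max payload * fill factor
= 122 * 0.87
= 106.14 tonnes


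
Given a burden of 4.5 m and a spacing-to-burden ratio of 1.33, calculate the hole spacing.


Spacing = burden * ratio
= 4.5 * 1.33
= 5.985 m

5.985 m


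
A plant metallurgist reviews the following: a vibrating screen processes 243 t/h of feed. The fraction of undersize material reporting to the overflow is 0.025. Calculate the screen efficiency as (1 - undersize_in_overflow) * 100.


Screen efficiency = (1 - fraction of undersize in overflow) * 100
= (1 - 0.025) * 100
= 0.975 * 100
= 97.5%

97.5%


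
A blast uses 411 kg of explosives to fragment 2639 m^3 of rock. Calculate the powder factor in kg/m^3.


Powder factor = explosive mass / rock volume
= 411 / 2639
= 0.1557 kg/m^3

0.1557 kg/m^3


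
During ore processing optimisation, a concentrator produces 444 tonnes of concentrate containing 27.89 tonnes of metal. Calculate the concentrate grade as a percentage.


Grade = (metal in concentrate / concentrate mass) * 100
= (27.89 / 444) * 100
= 0.06281531532 * 100
= 6.2815%

6.2815%


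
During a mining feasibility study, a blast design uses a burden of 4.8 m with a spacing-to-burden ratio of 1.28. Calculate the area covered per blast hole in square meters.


29.4912 m^2

First, find the spacing:
Spacing = burden * ratio = 4.8 * 1.28
= 6.144 m
Then, calculate the area:
Area = burden * spacing = 4.8 * 6.144
= 29.4912 m^2


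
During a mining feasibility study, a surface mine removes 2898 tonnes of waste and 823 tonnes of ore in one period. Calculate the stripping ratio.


3.5213

Stripping ratio = waste tonnage / ore tonnage
= 2898 / 823
= 3.5213


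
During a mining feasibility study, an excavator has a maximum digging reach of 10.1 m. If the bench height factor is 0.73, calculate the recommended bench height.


Bench height = reach * factor
= 10.1 * 0.73
= 7.373 m

7.373 m


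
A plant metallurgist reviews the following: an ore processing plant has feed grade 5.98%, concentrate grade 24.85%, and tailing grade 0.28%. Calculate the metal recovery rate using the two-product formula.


96.404%

Using the two-product formula:
R = 100 * c * (f - t) / (f * (c - t))
Numerator = 100 * 24.85 * (5.98 - 0.28)
= 100 * 24.85 * 5.7
= 14164.5
Denominator = 5.98 * (24.85 - 0.28)
= 5.98 * 24.57
= 146.9286
R = 14164.5 / 146.9286
= 96.404%


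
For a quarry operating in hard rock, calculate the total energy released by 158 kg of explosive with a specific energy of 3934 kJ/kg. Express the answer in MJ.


621.572 MJ

Energy = mass * specific_energy / 1000
= 158 * 3934 / 1000
= 621572 / 1000
= 621.572 MJ


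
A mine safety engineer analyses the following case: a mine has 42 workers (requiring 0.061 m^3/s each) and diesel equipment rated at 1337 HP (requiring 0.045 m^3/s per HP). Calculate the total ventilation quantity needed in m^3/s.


62.727 m^3/s

Airflow for workers:
Q_people = 42 * 0.061 = 2.562 m^3/s
Airflow for diesel equipment:
Q_diesel = 1337 * 0.045 = 60.165 m^3/s
Total ventilation:
Q_total = 2.562 + 60.165
= 62.727 m^3/s


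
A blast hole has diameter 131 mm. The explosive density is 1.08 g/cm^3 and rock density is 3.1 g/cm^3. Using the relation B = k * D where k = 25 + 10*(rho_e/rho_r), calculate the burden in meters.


3.7314 m

First, compute k:
rho_e / rho_r = 1.08 / 3.1 = 0.3483870968
k = 25 + 10 * 0.3483870968 = 28.48387097
Then, compute burden:
B = k * D / 1000 = 28.48387097 * 131 / 1000
= 3731.387097 / 1000
= 3.7314 m


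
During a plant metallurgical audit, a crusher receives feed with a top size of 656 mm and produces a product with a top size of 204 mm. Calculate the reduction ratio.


3.2157

Reduction ratio = feed size / product size
= 656 / 204
= 3.2157


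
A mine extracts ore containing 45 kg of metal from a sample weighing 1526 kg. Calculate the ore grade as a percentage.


Ore grade = (metal mass / ore mass) * 100
= (45 / 1526) * 100
= 0.02948885976 * 100
= 2.9489%

2.9489%


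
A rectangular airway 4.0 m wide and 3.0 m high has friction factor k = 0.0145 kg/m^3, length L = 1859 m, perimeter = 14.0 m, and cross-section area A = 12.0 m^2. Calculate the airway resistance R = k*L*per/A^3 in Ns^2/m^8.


0.2184 Ns^2/m^8

Compute the numerator:
k * L * per = 0.0145 * 1859 * 14.0
= 377.377
Compute the denominator:
A^3 = 12.0^3 = 1728
Resistance:
R = 377.377 / 1728
= 0.2184 Ns^2/m^8


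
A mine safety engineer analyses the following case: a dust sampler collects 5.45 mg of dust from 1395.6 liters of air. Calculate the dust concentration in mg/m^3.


3.9051 mg/m^3

Convert liters to m^3: 1 m^3 = 1000 L
Concentration = mass / volume * 1000
= 5.45 / 1395.6 * 1000
= 0.00390513041 * 1000
= 3.9051 mg/m^3


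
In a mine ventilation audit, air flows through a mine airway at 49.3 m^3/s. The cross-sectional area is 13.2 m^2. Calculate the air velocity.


3.7348 m/s

Velocity = flow rate / cross-sectional area
= 49.3 / 13.2
= 3.7348 m/s


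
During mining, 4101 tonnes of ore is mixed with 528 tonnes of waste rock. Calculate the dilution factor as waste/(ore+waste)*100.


Total material = ore + waste
= 4101 + 528 = 4629 tonnes
Dilution = waste / total * 100
= 528 / 4629 * 100
= 0.1140635126 * 100
= 11.4064%

11.4064%


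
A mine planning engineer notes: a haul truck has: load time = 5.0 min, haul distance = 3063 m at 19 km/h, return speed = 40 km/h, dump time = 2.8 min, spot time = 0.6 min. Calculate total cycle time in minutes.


22.6671 min

Convert haul speed to m/min: 19 * 1000/60 = 316.6666667 m/min
Haul time = 3063 / 316.6666667 = 9.672631579 min
Convert return speed to m/min: 40 * 1000/60 = 666.6666667 m/min
Return time = 3063 / 666.6666667 = 4.5945 min
Total cycle time:
= 5.0 + 9.672631579 + 2.8 + 4.5945 + 0.6
= 22.6671 min


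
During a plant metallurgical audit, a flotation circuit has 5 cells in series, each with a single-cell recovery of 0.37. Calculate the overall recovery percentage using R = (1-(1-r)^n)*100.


90.0756%

Complement of single-cell recovery:
1 - r = 1 - 0.37 = 0.63
Raise to power n:
(1 - r)^5 = 0.63^5 = 0.0992436543
Overall recovery:
R = (1 - 0.0992436543) * 100
= 90.0756%


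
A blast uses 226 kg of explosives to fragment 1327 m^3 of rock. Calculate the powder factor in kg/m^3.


Powder factor = explosive mass / rock volume
= 226 / 1327
= 0.1703 kg/m^3

0.1703 kg/m^3


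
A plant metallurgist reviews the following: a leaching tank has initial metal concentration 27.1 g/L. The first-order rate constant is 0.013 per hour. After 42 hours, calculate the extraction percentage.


Compute the exponent:
-k * t = -0.013 * 42 = -0.546
Remaining concentration:
C = 27.1 * exp(-0.546)
= 27.1 * 0.5792622314
= 15.69800647 g/L
Extracted = 27.1 - 15.69800647 = 11.40199353 g/L
Extraction % = 11.40199353 / 27.1 * 100
= 42.0738%

42.0738%


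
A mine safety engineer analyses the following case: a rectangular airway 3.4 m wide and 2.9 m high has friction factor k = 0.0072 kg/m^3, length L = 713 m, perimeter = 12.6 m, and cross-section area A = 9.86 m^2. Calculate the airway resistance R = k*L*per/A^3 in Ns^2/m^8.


0.0675 Ns^2/m^8

Compute the numerator:
k * L * per = 0.0072 * 713 * 12.6
= 64.68336
Compute the denominator:
A^3 = 9.86^3 = 958.585256
Resistance:
R = 64.68336 / 958.585256
= 0.0675 Ns^2/m^8


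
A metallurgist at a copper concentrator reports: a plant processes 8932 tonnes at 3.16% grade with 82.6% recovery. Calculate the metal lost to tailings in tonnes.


49.1117 tonnes

Total metal in feed:
= 8932 * 3.16 / 100 = 282.2512 tonnes
Metal recovered:
= 282.2512 * 82.6 / 100 = 233.1394912 tonnes
Metal lost to tailings:
= 282.2512 - 233.1394912
= 49.1117 tonnes


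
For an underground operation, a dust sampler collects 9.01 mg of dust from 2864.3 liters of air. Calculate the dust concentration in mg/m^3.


3.1456 mg/m^3

Convert liters to m^3: 1 m^3 = 1000 L
Concentration = mass / volume * 1000
= 9.01 / 2864.3 * 1000
= 0.003145620221 * 1000
= 3.1456 mg/m^3


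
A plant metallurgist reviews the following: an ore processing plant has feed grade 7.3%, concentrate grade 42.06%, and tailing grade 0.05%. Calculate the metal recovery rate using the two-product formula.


99.4333%

Using the two-product formula:
R = 100 * c * (f - t) / (f * (c - t))
Numerator = 100 * 42.06 * (7.3 - 0.05)
= 100 * 42.06 * 7.25
= 30493.5
Denominator = 7.3 * (42.06 - 0.05)
= 7.3 * 42.01
= 306.673
R = 30493.5 / 306.673
= 99.4333%


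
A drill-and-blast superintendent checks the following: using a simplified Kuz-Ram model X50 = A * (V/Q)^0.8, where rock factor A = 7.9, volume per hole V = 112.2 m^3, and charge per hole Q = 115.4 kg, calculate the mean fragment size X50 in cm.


Compute V/Q:
V/Q = 112.2 / 115.4 = 0.972270364
Raise to the power 0.8:
(V/Q)^0.8 = 0.972270364^0.8 = 0.9777540836
Multiply by A:
X50 = 7.9 * 0.9777540836
= 7.7243 cm

7.7243 cm


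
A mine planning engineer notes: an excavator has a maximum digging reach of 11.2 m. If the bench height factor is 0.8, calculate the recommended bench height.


Bench height = reach * factor
= 11.2 * 0.8
= 8.96 m

8.96 m


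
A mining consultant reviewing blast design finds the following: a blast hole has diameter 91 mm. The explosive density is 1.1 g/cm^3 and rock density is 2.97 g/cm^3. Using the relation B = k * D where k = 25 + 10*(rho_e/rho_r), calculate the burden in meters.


2.612 m

First, compute k:
rho_e / rho_r = 1.1 / 2.97 = 0.3703703704
k = 25 + 10 * 0.3703703704 = 28.7037037
Then, compute burden:
B = k * D / 1000 = 28.7037037 * 91 / 1000
= 2612.037037 / 1000
= 2.612 m


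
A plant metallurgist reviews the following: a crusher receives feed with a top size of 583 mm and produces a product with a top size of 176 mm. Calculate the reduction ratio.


3.3125

Reduction ratio = feed size / product size
= 583 / 176
= 3.3125


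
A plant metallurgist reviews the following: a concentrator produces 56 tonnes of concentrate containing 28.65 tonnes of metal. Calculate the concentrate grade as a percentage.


Grade = (metal in concentrate / concentrate mass) * 100
= (28.65 / 56) * 100
= 0.5116071429 * 100
= 51.1607%

51.1607%


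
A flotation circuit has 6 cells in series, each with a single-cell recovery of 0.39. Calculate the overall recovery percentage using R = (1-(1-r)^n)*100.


Complement of single-cell recovery:
1 - r = 1 - 0.39 = 0.61
Raise to power n:
(1 - r)^6 = 0.61^6 = 0.05152037436
Overall recovery:
R = (1 - 0.05152037436) * 100
= 94.848%

94.848%


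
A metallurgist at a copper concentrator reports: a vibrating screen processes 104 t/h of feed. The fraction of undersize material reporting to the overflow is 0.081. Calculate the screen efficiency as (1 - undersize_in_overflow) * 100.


91.9%

Screen efficiency = (1 - fraction of undersize in overflow) * 100
= (1 - 0.081) * 100
= 0.919 * 100
= 91.9%


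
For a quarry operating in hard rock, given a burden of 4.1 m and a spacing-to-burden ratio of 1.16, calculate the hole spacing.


Spacing = burden * ratio
= 4.1 * 1.16
= 4.756 m

4.756 m


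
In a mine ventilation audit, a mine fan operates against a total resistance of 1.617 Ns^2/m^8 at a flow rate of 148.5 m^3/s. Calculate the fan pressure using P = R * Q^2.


35658.4883 Pa

Compute Q^2:
Q^2 = 148.5^2 = 22052.25
Compute pressure:
P = R * Q^2 = 1.617 * 22052.25
= 35658.4883 Pa


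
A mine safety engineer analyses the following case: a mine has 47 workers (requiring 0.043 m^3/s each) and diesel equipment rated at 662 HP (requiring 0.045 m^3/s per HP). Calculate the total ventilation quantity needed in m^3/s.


Airflow for workers:
Q_people = 47 * 0.043 = 2.021 m^3/s
Airflow for diesel equipment:
Q_diesel = 662 * 0.045 = 29.79 m^3/s
Total ventilation:
Q_total = 2.021 + 29.79
= 31.811 m^3/s

31.811 m^3/s
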